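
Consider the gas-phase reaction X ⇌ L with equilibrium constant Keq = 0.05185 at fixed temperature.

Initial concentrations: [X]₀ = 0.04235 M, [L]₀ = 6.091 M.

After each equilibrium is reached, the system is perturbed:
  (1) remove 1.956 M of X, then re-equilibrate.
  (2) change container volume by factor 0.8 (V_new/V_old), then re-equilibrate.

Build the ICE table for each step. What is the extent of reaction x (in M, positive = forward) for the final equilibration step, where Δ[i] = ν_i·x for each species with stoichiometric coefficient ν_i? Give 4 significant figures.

x = 0 M

Q₀ = 143.8 vs Keq = 0.05185 ⇒ Q>K, reverse
Step 1:
                   X          L
  Initial    0.04235      6.091
  Change       5.789     -5.789
  Equil        5.831     0.3023
  solve Keq expr → x = -5.789; check Q = 0.05185
Then remove 1.956 M of X.
Step 2:
                   X          L
  Initial      3.875     0.3023
  Change     0.09642   -0.09642
  Equil        3.971     0.2059
  solve Keq expr → x = -0.09642; check Q = 0.05185
Then change container volume by factor 0.8 (V_new/V_old).
Step 3:
                   X          L
  Initial      4.964     0.2574
  Change           0          0
  Equil        4.964     0.2574
  solve Keq expr → x = 0; check Q = 0.05185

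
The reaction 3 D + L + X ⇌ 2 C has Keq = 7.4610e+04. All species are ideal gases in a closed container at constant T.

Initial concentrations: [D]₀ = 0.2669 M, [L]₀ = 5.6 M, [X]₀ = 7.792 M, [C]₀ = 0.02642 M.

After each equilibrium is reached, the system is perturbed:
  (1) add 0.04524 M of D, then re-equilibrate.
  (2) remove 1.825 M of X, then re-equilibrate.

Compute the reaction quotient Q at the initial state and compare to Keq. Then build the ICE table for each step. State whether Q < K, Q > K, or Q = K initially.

Q₀ = 8.4136e-04; Q < K (proceeds forward)

Q₀ = 8.4136e-04 vs Keq = 7.4610e+04 ⇒ Q<K, forward
Step 1:
                    D           L           X           C
  init         0.2669         5.6       7.792     0.02642
  Δ           -0.2645    -0.08818    -0.08818      0.1764
  eq          0.00235       5.512       7.704      0.2028
  solve Keq expr → x = 0.08818; check Q = 7.4610e+04
Then add 0.04524 M of D.
Step 2:
                    D           L           X           C
  init        0.04759       5.512       7.704      0.2028
  Δ          -0.04501      -0.015      -0.015     0.03001
  eq         0.002581       5.497       7.689      0.2328
  solve Keq expr → x = 0.015; check Q = 7.4610e+04
Then remove 1.825 M of X.
Step 3:
                    D           L           X           C
  init       0.002581       5.497       5.864      0.2328
  Δ        2.4260e-04  8.0867e-05  8.0867e-05 -1.6173e-04
  eq         0.002823       5.497       5.864      0.2326
  solve Keq expr → x = -8.0867e-05; check Q = 7.4610e+04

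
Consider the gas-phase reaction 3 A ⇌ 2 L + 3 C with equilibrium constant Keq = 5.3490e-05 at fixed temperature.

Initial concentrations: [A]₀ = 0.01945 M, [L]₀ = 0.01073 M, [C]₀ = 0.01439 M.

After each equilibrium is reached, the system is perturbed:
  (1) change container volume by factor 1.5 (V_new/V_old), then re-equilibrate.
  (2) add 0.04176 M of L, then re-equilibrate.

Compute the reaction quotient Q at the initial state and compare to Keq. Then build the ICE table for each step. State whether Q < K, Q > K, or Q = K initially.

Q₀ = 4.6625e-05 vs Keq = 5.3490e-05 ⇒ Q<K, forward
Step 1:
                    A           L           C
  I           0.01945     0.01073     0.01439
  C       -2.8319e-04  1.8879e-04  2.8319e-04
  E           0.01917     0.01092     0.01467
  solve Keq expr → x = 9.4395e-05; check Q = 5.3490e-05
Then change container volume by factor 1.5 (V_new/V_old).
Step 2:
                    A           L           C
  I           0.01278    0.007279    0.009782
  C         -0.001142  7.6120e-04    0.001142
  E           0.01164     0.00804     0.01092
  solve Keq expr → x = 3.8060e-04; check Q = 5.3490e-05
Then add 0.04176 M of L.
Step 3:
                    A           L           C
  I           0.01164      0.0498     0.01092
  C          0.005801   -0.003868   -0.005801
  E           0.01744     0.04593    0.005123
  solve Keq expr → x = -0.001934; check Q = 5.3490e-05

Q₀ = 4.6625e-05; Q < K (proceeds forward)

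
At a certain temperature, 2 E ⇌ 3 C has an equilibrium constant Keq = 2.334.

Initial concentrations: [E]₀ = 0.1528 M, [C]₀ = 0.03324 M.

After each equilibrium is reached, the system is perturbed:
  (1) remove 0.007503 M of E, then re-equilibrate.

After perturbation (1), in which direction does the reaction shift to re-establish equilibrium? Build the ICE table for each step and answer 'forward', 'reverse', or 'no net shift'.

Direction: reverse

Q₀ = 0.001573 vs Keq = 2.334 ⇒ Q<K, forward
Step 1:
                    E           C
  Initial      0.1528     0.03324
  Change      -0.1009      0.1513
  Equil       0.05191      0.1846
  solve Keq expr → x = 0.05045; check Q = 2.334
Then remove 0.007503 M of E.
Step 2:
                    E           C
  Initial      0.0444      0.1846
  Change     0.004612   -0.006918
  Equil       0.04902      0.1777
  solve Keq expr → x = -0.002306; check Q = 2.334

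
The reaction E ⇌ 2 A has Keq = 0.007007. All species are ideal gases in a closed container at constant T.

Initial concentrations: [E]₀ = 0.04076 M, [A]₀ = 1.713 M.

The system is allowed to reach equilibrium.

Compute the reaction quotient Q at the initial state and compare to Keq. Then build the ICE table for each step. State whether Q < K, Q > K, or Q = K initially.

Q₀ = 71.99; Q > K (proceeds reverse)

Q₀ = 71.99 vs Keq = 0.007007 ⇒ Q>K, reverse
Step 1:
                    E           A
  I           0.04076       1.713
  C            0.8177      -1.635
  E            0.8585     0.07756
  solve Keq expr → x = -0.8177; check Q = 0.007007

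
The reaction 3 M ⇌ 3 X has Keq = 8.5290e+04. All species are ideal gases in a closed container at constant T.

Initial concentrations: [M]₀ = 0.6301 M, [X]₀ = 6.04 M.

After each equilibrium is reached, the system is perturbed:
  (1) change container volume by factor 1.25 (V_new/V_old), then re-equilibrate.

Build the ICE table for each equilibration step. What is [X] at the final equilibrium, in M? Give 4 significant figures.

[X]_eq = 5.218 M

Q₀ = 880.8 vs Keq = 8.5290e+04 ⇒ Q<K, forward
Step 1:
                   M          X
  init        0.6301       6.04
  Δ          -0.4819     0.4819
  eq          0.1482      6.522
  solve Keq expr → x = 0.1606; check Q = 8.5290e+04
Then change container volume by factor 1.25 (V_new/V_old).
Step 2:
                   M          X
  init        0.1185      5.218
  Δ                0          0
  eq          0.1185      5.218
  solve Keq expr → x = 0; check Q = 8.5290e+04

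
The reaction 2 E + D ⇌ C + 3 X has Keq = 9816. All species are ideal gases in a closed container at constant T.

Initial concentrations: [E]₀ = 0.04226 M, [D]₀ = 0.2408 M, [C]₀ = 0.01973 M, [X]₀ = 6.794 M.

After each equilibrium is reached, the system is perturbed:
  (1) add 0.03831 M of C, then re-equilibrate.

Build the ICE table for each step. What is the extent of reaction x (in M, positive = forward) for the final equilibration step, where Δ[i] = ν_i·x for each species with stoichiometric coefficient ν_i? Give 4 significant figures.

x = -0.01254 M

Q₀ = 1.4388e+04 vs Keq = 9816 ⇒ Q>K, reverse
Step 1:
                  E         D         C         X
  I         0.04226    0.2408   0.01973     6.794
  C        0.005129  0.002565 -0.002565 -0.007694
  E         0.04739    0.2434   0.01717     6.786
  solve Keq expr → x = -0.002565; check Q = 9816
Then add 0.03831 M of C.
Step 2:
                  E         D         C         X
  I         0.04739    0.2434   0.05548     6.786
  C         0.02509   0.01254  -0.01254  -0.03763
  E         0.07248    0.2559   0.04293     6.749
  solve Keq expr → x = -0.01254; check Q = 9816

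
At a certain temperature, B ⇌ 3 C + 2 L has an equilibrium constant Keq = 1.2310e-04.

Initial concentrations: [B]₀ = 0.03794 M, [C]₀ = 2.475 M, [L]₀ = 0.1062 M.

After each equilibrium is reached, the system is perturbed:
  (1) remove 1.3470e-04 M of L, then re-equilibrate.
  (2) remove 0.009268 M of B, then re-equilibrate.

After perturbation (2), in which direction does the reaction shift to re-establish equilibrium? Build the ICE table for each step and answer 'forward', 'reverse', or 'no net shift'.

Direction: reverse

Q₀ = 4.507 vs Keq = 1.2310e-04 ⇒ Q>K, reverse
Step 1:
                  B         C         L
  I         0.03794     2.475    0.1062
  C         0.05263   -0.1579   -0.1053
  E         0.09057     2.317 9.4665e-04
  solve Keq expr → x = -0.05263; check Q = 1.2310e-04
Then remove 1.3470e-04 M of L.
Step 2:
                  B         C         L
  I         0.09057     2.317 8.1195e-04
  C       -6.7113e-05 2.0134e-04 1.3423e-04
  E          0.0905     2.317 9.4618e-04
  solve Keq expr → x = 6.7113e-05; check Q = 1.2310e-04
Then remove 0.009268 M of B.
Step 3:
                  B         C         L
  I         0.08123     2.317 9.4618e-04
  C       2.4789e-05 -7.4366e-05 -4.9577e-05
  E         0.08126     2.317 8.9660e-04
  solve Keq expr → x = -2.4789e-05; check Q = 1.2310e-04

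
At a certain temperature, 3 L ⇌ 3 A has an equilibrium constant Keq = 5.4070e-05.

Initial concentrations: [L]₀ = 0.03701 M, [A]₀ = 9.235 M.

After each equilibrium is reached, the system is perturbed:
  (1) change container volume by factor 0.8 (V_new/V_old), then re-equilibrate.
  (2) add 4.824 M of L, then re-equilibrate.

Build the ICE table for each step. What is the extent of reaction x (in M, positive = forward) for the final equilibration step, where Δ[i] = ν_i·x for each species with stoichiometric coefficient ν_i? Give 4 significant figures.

x = 0.05859 M

Q₀ = 1.5537e+07 vs Keq = 5.4070e-05 ⇒ Q>K, reverse
Step 1:
                    L           A
  init        0.03701       9.235
  Δ             8.897      -8.897
  eq            8.934      0.3378
  solve Keq expr → x = -2.966; check Q = 5.4070e-05
Then change container volume by factor 0.8 (V_new/V_old).
Step 2:
                    L           A
  init          11.17      0.4223
  Δ                 0           0
  eq            11.17      0.4223
  solve Keq expr → x = 0; check Q = 5.4070e-05
Then add 4.824 M of L.
Step 3:
                    L           A
  init          15.99      0.4223
  Δ           -0.1758      0.1758
  eq            15.82      0.5981
  solve Keq expr → x = 0.05859; check Q = 5.4070e-05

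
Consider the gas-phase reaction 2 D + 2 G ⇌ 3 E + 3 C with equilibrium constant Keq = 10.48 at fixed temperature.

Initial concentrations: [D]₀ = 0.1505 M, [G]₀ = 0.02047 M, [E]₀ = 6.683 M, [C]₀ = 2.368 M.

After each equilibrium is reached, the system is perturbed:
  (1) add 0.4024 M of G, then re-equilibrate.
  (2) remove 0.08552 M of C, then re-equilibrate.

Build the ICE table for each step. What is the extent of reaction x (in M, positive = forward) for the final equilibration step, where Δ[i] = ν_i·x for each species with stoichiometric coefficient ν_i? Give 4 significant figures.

x = 0.0182 M

Q₀ = 4.1759e+08 vs Keq = 10.48 ⇒ Q>K, reverse
Step 1:
                  D         G         E         C
  init       0.1505   0.02047     6.683     2.368
  Δ           1.175     1.175    -1.763    -1.763
  eq          1.326     1.196      4.92    0.6048
  solve Keq expr → x = -0.5877; check Q = 10.48
Then add 0.4024 M of G.
Step 2:
                  D         G         E         C
  init        1.326     1.598      4.92    0.6048
  Δ        -0.05421  -0.05421   0.08131   0.08131
  eq          1.272     1.544     5.001    0.6862
  solve Keq expr → x = 0.0271; check Q = 10.48
Then remove 0.08552 M of C.
Step 3:
                  D         G         E         C
  init        1.272     1.544     5.001    0.6006
  Δ         -0.0364   -0.0364   0.05459   0.05459
  eq          1.235     1.508     5.056    0.6552
  solve Keq expr → x = 0.0182; check Q = 10.48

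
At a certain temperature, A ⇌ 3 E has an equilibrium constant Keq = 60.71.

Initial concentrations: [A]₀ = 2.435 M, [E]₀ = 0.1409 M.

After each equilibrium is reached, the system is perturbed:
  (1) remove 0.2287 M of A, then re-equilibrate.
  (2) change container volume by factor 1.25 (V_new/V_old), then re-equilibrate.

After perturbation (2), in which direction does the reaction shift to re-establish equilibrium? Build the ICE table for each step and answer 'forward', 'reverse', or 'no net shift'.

Direction: forward

Q₀ = 0.001149 vs Keq = 60.71 ⇒ Q<K, forward
Step 1:
                  A         E
  init        2.435    0.1409
  Δ          -1.314     3.942
  eq          1.121     4.083
  solve Keq expr → x = 1.314; check Q = 60.71
Then remove 0.2287 M of A.
Step 2:
                  A         E
  init       0.8923     4.083
  Δ         0.06828   -0.2049
  eq         0.9606     3.878
  solve Keq expr → x = -0.06828; check Q = 60.71
Then change container volume by factor 1.25 (V_new/V_old).
Step 3:
                  A         E
  init       0.7685     3.102
  Δ         -0.1072    0.3217
  eq         0.6613     3.424
  solve Keq expr → x = 0.1072; check Q = 60.71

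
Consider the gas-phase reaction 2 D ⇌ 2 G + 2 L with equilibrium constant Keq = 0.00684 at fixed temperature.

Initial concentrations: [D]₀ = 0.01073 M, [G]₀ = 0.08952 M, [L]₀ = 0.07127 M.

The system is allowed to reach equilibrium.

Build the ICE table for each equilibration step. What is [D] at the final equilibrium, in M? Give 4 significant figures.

[D]_eq = 0.03589 M

Q₀ = 0.3536 vs Keq = 0.00684 ⇒ Q>K, reverse
Step 1:
                    D           G           L
  init        0.01073     0.08952     0.07127
  Δ           0.02516    -0.02516    -0.02516
  eq          0.03589     0.06436     0.04611
  solve Keq expr → x = -0.01258; check Q = 0.00684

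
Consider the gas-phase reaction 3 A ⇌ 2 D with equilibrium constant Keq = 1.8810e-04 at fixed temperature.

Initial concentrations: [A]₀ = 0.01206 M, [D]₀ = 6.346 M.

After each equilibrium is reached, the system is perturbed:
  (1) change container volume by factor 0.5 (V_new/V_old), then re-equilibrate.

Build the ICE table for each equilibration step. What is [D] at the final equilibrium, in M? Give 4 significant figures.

Q₀ = 2.2959e+07 vs Keq = 1.8810e-04 ⇒ Q>K, reverse
Step 1:
                   A          D
  init       0.01206      6.346
  Δ            8.966     -5.977
  eq           8.978     0.3689
  solve Keq expr → x = -2.989; check Q = 1.8810e-04
Then change container volume by factor 0.5 (V_new/V_old).
Step 2:
                   A          D
  init         17.96     0.7379
  Δ          -0.4057     0.2705
  eq           17.55      1.008
  solve Keq expr → x = 0.1352; check Q = 1.8810e-04

[D]_eq = 1.008 M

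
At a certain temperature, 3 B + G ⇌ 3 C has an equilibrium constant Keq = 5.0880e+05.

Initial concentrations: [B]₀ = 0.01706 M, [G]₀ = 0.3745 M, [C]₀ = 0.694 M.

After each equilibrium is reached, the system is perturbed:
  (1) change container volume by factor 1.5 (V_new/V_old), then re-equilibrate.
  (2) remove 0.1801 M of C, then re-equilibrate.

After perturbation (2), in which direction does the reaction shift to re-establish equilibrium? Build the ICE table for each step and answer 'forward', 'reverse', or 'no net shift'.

Q₀ = 1.7976e+05 vs Keq = 5.0880e+05 ⇒ Q<K, forward
Step 1:
                   B          G          C
  init       0.01706     0.3745      0.694
  Δ        -0.004897  -0.001632   0.004897
  eq         0.01216     0.3729     0.6989
  solve Keq expr → x = 0.001632; check Q = 5.0880e+05
Then change container volume by factor 1.5 (V_new/V_old).
Step 2:
                   B          G          C
  init      0.008109     0.2486     0.4659
  Δ         0.001146 3.8196e-04  -0.001146
  eq        0.009255      0.249     0.4648
  solve Keq expr → x = -3.8196e-04; check Q = 5.0880e+05
Then remove 0.1801 M of C.
Step 3:
                   B          G          C
  init      0.009255      0.249     0.2847
  Δ        -0.003507  -0.001169   0.003507
  eq        0.005747     0.2478     0.2882
  solve Keq expr → x = 0.001169; check Q = 5.0880e+05

Direction: forward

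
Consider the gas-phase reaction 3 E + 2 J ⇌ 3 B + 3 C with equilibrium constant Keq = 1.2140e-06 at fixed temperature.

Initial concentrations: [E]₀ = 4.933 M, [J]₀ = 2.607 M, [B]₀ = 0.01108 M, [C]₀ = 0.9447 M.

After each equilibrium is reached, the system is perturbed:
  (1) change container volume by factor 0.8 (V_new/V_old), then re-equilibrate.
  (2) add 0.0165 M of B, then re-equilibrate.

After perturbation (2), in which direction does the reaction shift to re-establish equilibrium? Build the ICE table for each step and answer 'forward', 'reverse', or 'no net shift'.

Q₀ = 1.4057e-09 vs Keq = 1.2140e-06 ⇒ Q<K, forward
Step 1:
                  E         J         B         C
  init        4.933     2.607   0.01108    0.9447
  Δ        -0.08294  -0.05529   0.08294   0.08294
  eq           4.85     2.552   0.09402     1.028
  solve Keq expr → x = 0.02765; check Q = 1.2140e-06
Then change container volume by factor 0.8 (V_new/V_old).
Step 2:
                  E         J         B         C
  init        6.063      3.19    0.1175     1.285
  Δ        0.007529   0.00502 -0.007529 -0.007529
  eq           6.07     3.195      0.11     1.277
  solve Keq expr → x = -0.00251; check Q = 1.2140e-06
Then add 0.0165 M of B.
Step 3:
                  E         J         B         C
  init         6.07     3.195    0.1265     1.277
  Δ         0.01472  0.009813  -0.01472  -0.01472
  eq          6.085     3.204    0.1118     1.262
  solve Keq expr → x = -0.004906; check Q = 1.2140e-06

Direction: reverse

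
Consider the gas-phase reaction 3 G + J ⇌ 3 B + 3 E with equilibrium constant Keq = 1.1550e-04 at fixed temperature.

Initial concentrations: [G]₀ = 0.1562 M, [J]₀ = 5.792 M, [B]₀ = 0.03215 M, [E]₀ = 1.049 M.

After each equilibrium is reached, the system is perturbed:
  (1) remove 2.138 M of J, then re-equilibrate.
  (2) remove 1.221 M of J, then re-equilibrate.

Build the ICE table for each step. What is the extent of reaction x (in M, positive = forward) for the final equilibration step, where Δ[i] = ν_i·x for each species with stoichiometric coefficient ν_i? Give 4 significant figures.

x = -5.0196e-04 M

Q₀ = 0.001738 vs Keq = 1.1550e-04 ⇒ Q>K, reverse
Step 1:
                  G         J         B         E
  I          0.1562     5.792   0.03215     1.049
  C         0.01742  0.005808  -0.01742  -0.01742
  E          0.1736     5.798   0.01473     1.032
  solve Keq expr → x = -0.005808; check Q = 1.1550e-04
Then remove 2.138 M of J.
Step 2:
                  G         J         B         E
  I          0.1736      3.66   0.01473     1.032
  C        0.001929 6.4286e-04 -0.001929 -0.001929
  E          0.1756      3.66    0.0128      1.03
  solve Keq expr → x = -6.4286e-04; check Q = 1.1550e-04
Then remove 1.221 M of J.
Step 3:
                  G         J         B         E
  I          0.1756     2.439    0.0128      1.03
  C        0.001506 5.0196e-04 -0.001506 -0.001506
  E          0.1771      2.44   0.01129     1.028
  solve Keq expr → x = -5.0196e-04; check Q = 1.1550e-04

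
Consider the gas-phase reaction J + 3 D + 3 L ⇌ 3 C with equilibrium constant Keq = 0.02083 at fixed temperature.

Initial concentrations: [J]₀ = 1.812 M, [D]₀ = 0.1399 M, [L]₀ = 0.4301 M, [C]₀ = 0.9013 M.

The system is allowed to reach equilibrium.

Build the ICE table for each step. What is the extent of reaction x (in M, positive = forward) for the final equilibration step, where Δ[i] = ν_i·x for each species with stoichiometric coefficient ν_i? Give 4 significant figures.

x = -0.2074 M

Q₀ = 1855 vs Keq = 0.02083 ⇒ Q>K, reverse
Step 1:
                   J          D          L          C
  I            1.812     0.1399     0.4301     0.9013
  C           0.2074     0.6223     0.6223    -0.6223
  E            2.019     0.7622      1.052      0.279
  solve Keq expr → x = -0.2074; check Q = 0.02083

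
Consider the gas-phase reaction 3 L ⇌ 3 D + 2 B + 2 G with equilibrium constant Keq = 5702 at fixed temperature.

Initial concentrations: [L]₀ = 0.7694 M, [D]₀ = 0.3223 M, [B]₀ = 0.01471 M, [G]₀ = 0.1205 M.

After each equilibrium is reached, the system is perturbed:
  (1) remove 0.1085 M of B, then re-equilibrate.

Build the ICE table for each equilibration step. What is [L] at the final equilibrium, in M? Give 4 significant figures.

Q₀ = 2.3095e-07 vs Keq = 5702 ⇒ Q<K, forward
Step 1:
                    L           D           B           G
  I            0.7694      0.3223     0.01471      0.1205
  C           -0.7419      0.7419      0.4946      0.4946
  E           0.02748       1.064      0.5093      0.6151
  solve Keq expr → x = 0.2473; check Q = 5702
Then remove 0.1085 M of B.
Step 2:
                    L           D           B           G
  I           0.02748       1.064      0.4008      0.6151
  C         -0.003808    0.003808    0.002539    0.002539
  E           0.02367       1.068      0.4034      0.6177
  solve Keq expr → x = 0.001269; check Q = 5702

[L]_eq = 0.02367 M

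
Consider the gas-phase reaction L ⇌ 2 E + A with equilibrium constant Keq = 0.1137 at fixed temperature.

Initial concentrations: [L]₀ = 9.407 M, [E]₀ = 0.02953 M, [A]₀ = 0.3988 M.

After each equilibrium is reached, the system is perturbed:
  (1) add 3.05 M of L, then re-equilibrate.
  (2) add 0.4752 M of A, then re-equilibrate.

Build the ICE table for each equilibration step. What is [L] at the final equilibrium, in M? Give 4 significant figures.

Q₀ = 3.6968e-05 vs Keq = 0.1137 ⇒ Q<K, forward
Step 1:
                  L         E         A
  I           9.407   0.02953    0.3988
  C         -0.5121     1.024    0.5121
  E           8.895     1.054    0.9109
  solve Keq expr → x = 0.5121; check Q = 0.1137
Then add 3.05 M of L.
Step 2:
                  L         E         A
  I           11.94     1.054    0.9109
  C        -0.06228    0.1246   0.06228
  E           11.88     1.178    0.9732
  solve Keq expr → x = 0.06228; check Q = 0.1137
Then add 0.4752 M of A.
Step 3:
                  L         E         A
  I           11.88     1.178     1.448
  C         0.08883   -0.1777  -0.08883
  E           11.97     1.001      1.36
  solve Keq expr → x = -0.08883; check Q = 0.1137

[L]_eq = 11.97 M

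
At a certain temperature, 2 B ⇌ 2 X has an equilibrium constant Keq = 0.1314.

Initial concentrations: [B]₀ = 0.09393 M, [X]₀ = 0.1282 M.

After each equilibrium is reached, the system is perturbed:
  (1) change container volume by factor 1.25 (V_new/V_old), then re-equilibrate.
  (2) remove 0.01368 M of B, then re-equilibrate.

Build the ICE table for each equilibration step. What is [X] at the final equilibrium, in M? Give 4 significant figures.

[X]_eq = 0.04364 M

Q₀ = 1.863 vs Keq = 0.1314 ⇒ Q>K, reverse
Step 1:
                  B         X
  I         0.09393    0.1282
  C          0.0691   -0.0691
  E           0.163    0.0591
  solve Keq expr → x = -0.03455; check Q = 0.1314
Then change container volume by factor 1.25 (V_new/V_old).
Step 2:
                  B         X
  I          0.1304   0.04728
  C               0         0
  E          0.1304   0.04728
  solve Keq expr → x = 0; check Q = 0.1314
Then remove 0.01368 M of B.
Step 3:
                  B         X
  I          0.1167   0.04728
  C         0.00364  -0.00364
  E          0.1204   0.04364
  solve Keq expr → x = -0.00182; check Q = 0.1314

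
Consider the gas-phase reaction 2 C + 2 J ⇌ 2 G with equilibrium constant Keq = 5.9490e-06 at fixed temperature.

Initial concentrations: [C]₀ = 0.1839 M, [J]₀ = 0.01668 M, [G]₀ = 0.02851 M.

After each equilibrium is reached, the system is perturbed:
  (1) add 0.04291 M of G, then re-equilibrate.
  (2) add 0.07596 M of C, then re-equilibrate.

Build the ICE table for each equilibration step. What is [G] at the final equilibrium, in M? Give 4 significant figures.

Q₀ = 86.39 vs Keq = 5.9490e-06 ⇒ Q>K, reverse
Step 1:
                    C           J           G
  init         0.1839     0.01668     0.02851
  Δ           0.02849     0.02849    -0.02849
  eq           0.2124     0.04517  2.3397e-05
  solve Keq expr → x = -0.01424; check Q = 5.9490e-06
Then add 0.04291 M of G.
Step 2:
                    C           J           G
  init         0.2124     0.04517     0.04293
  Δ           0.04288     0.04288    -0.04288
  eq           0.2553     0.08805  5.4817e-05
  solve Keq expr → x = -0.02144; check Q = 5.9490e-06
Then add 0.07596 M of C.
Step 3:
                    C           J           G
  init         0.3312     0.08805  5.4817e-05
  Δ       -1.6296e-05 -1.6296e-05  1.6296e-05
  eq           0.3312     0.08803  7.1113e-05
  solve Keq expr → x = 8.1478e-06; check Q = 5.9490e-06

[G]_eq = 7.1113e-05 M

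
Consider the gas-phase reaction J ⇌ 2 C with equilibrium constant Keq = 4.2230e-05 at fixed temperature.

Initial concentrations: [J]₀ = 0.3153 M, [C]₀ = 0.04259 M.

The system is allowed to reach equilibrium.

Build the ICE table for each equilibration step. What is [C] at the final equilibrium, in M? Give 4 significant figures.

[C]_eq = 0.00376 M

Q₀ = 0.005753 vs Keq = 4.2230e-05 ⇒ Q>K, reverse
Step 1:
                  J         C
  I          0.3153   0.04259
  C         0.01942  -0.03883
  E          0.3347   0.00376
  solve Keq expr → x = -0.01942; check Q = 4.2230e-05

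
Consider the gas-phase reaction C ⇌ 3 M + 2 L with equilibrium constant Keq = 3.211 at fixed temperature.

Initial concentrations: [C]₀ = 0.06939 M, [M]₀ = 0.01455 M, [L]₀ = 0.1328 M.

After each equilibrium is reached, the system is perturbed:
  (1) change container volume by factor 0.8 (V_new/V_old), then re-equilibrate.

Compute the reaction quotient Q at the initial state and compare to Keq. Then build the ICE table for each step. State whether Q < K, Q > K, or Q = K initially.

Q₀ = 7.8287e-07 vs Keq = 3.211 ⇒ Q<K, forward
Step 1:
                    C           M           L
  Initial     0.06939     0.01455      0.1328
  Change     -0.06914      0.2074      0.1383
  Equil    2.5028e-04       0.222      0.2711
  solve Keq expr → x = 0.06914; check Q = 3.211
Then change container volume by factor 0.8 (V_new/V_old).
Step 2:
                    C           M           L
  Initial  3.1285e-04      0.2775      0.3388
  Change   4.3632e-04   -0.001309 -8.7263e-04
  Equil    7.4917e-04      0.2762       0.338
  solve Keq expr → x = -4.3632e-04; check Q = 3.211

Q₀ = 7.8287e-07; Q < K (proceeds forward)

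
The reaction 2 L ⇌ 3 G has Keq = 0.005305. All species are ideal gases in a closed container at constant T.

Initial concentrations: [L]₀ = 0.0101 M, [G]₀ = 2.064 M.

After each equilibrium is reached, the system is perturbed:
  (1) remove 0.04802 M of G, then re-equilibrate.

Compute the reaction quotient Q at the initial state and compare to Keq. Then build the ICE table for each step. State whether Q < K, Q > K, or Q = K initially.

Q₀ = 8.6196e+04; Q > K (proceeds reverse)

Q₀ = 8.6196e+04 vs Keq = 0.005305 ⇒ Q>K, reverse
Step 1:
                   L          G
  I           0.0101      2.064
  C            1.241     -1.862
  E            1.251     0.2025
  solve Keq expr → x = -0.6205; check Q = 0.005305
Then remove 0.04802 M of G.
Step 2:
                   L          G
  I            1.251     0.1545
  C         -0.02986    0.04479
  E            1.221     0.1993
  solve Keq expr → x = 0.01493; check Q = 0.005305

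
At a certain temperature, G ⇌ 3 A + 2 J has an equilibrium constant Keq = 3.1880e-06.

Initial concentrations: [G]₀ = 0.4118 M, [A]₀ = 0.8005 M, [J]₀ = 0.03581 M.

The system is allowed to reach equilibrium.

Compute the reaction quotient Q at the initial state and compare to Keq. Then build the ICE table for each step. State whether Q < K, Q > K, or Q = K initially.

Q₀ = 0.001597 vs Keq = 3.1880e-06 ⇒ Q>K, reverse
Step 1:
                   G          A          J
  init        0.4118     0.8005    0.03581
  Δ            0.017   -0.05101   -0.03401
  eq          0.4288     0.7495   0.001802
  solve Keq expr → x = -0.017; check Q = 3.1880e-06

Q₀ = 0.001597; Q > K (proceeds reverse)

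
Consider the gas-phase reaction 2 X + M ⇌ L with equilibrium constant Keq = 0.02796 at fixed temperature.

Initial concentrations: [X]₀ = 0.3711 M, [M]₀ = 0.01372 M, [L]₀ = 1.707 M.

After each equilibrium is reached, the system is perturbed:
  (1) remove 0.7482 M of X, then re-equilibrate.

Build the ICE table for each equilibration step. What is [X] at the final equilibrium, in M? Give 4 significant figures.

[X]_eq = 2.519 M

Q₀ = 903.4 vs Keq = 0.02796 ⇒ Q>K, reverse
Step 1:
                   X          M          L
  init        0.3711    0.01372      1.707
  Δ            2.697      1.348     -1.348
  eq           3.068      1.362     0.3585
  solve Keq expr → x = -1.348; check Q = 0.02796
Then remove 0.7482 M of X.
Step 2:
                   X          M          L
  init          2.32      1.362     0.3585
  Δ           0.1986    0.09932   -0.09932
  eq           2.519      1.462     0.2592
  solve Keq expr → x = -0.09932; check Q = 0.02796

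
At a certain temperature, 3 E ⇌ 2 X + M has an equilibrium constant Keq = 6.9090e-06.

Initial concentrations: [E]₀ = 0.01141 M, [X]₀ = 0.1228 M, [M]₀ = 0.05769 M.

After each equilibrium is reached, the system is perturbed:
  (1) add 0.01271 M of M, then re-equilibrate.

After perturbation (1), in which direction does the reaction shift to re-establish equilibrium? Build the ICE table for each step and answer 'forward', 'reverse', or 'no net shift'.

Direction: reverse

Q₀ = 585.7 vs Keq = 6.9090e-06 ⇒ Q>K, reverse
Step 1:
                    E           X           M
  Initial     0.01141      0.1228     0.05769
  Change       0.1713     -0.1142    -0.05712
  Equil        0.1828    0.008569  5.7438e-04
  solve Keq expr → x = -0.05712; check Q = 6.9090e-06
Then add 0.01271 M of M.
Step 2:
                    E           X           M
  Initial      0.1828    0.008569     0.01328
  Change     0.009545   -0.006363   -0.003182
  Equil        0.1923    0.002205      0.0101
  solve Keq expr → x = -0.003182; check Q = 6.9090e-06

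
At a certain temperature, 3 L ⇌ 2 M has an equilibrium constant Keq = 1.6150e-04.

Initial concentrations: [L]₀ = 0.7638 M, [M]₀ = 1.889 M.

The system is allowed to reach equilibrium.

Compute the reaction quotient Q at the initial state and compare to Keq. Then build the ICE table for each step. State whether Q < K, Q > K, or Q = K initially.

Q₀ = 8.008; Q > K (proceeds reverse)

Q₀ = 8.008 vs Keq = 1.6150e-04 ⇒ Q>K, reverse
Step 1:
                    L           M
  Initial      0.7638       1.889
  Change         2.71      -1.807
  Equil         3.474     0.08228
  solve Keq expr → x = -0.9034; check Q = 1.6150e-04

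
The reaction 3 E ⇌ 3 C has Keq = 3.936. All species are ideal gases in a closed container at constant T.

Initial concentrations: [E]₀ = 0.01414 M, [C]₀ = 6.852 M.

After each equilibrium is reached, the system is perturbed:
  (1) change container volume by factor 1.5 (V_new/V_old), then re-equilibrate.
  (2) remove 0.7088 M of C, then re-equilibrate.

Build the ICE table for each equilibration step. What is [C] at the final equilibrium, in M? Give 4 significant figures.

[C]_eq = 2.369 M

Q₀ = 1.1379e+08 vs Keq = 3.936 ⇒ Q>K, reverse
Step 1:
                   E          C
  Initial    0.01414      6.852
  Change       2.648     -2.648
  Equil        2.662      4.204
  solve Keq expr → x = -0.8828; check Q = 3.936
Then change container volume by factor 1.5 (V_new/V_old).
Step 2:
                   E          C
  Initial      1.775      2.802
  Change           0          0
  Equil        1.775      2.802
  solve Keq expr → x = 0; check Q = 3.936
Then remove 0.7088 M of C.
Step 3:
                   E          C
  Initial      1.775      2.094
  Change     -0.2748     0.2748
  Equil          1.5      2.369
  solve Keq expr → x = 0.09162; check Q = 3.936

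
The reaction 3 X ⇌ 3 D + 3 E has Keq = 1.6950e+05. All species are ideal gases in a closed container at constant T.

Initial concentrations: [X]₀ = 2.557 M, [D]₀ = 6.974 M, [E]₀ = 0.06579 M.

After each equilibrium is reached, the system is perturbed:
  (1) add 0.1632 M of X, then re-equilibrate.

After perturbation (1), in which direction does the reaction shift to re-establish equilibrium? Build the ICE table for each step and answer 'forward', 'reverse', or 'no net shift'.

Direction: forward

Q₀ = 0.005777 vs Keq = 1.6950e+05 ⇒ Q<K, forward
Step 1:
                   X          D          E
  I            2.557      6.974    0.06579
  C           -2.185      2.185      2.185
  E           0.3724      9.159       2.25
  solve Keq expr → x = 0.7282; check Q = 1.6950e+05
Then add 0.1632 M of X.
Step 2:
                   X          D          E
  I           0.5356      9.159       2.25
  C           -0.135      0.135      0.135
  E           0.4006      9.294      2.385
  solve Keq expr → x = 0.04501; check Q = 1.6950e+05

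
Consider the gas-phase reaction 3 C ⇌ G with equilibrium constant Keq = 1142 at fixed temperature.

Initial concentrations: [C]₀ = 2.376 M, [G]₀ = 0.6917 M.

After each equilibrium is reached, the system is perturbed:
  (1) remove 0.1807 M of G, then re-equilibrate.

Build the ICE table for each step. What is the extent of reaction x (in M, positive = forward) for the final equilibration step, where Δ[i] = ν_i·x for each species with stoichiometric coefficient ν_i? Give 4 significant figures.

x = 0.001554 M

Q₀ = 0.05157 vs Keq = 1142 ⇒ Q<K, forward
Step 1:
                   C          G
  I            2.376     0.6917
  C           -2.268     0.7559
  E           0.1082      1.448
  solve Keq expr → x = 0.7559; check Q = 1142
Then remove 0.1807 M of G.
Step 2:
                   C          G
  I           0.1082      1.267
  C        -0.004662   0.001554
  E           0.1036      1.268
  solve Keq expr → x = 0.001554; check Q = 1142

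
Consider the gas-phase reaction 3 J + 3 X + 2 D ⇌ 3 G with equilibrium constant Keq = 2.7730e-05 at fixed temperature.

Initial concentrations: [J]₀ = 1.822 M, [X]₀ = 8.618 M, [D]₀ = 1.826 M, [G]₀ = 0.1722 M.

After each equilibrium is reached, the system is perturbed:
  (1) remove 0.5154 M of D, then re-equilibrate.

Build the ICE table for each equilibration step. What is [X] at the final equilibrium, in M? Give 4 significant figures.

Q₀ = 3.9558e-07 vs Keq = 2.7730e-05 ⇒ Q<K, forward
Step 1:
                  J         X         D         G
  Initial     1.822     8.618     1.826    0.1722
  Change    -0.3372   -0.3372   -0.2248    0.3372
  Equil       1.485     8.281     1.601    0.5094
  solve Keq expr → x = 0.1124; check Q = 2.7730e-05
Then remove 0.5154 M of D.
Step 2:
                  J         X         D         G
  Initial     1.485     8.281     1.086    0.5094
  Change    0.07828   0.07828   0.05219  -0.07828
  Equil       1.563     8.359     1.138    0.4311
  solve Keq expr → x = -0.02609; check Q = 2.7730e-05

[X]_eq = 8.359 M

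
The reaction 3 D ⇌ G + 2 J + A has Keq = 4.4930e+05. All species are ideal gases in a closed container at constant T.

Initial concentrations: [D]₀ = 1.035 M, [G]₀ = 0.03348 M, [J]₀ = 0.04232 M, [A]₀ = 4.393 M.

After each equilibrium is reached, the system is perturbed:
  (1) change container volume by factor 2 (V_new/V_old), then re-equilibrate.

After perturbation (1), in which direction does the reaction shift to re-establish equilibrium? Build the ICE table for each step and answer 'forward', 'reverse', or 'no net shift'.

Direction: forward

Q₀ = 2.3758e-04 vs Keq = 4.4930e+05 ⇒ Q<K, forward
Step 1:
                  D         G         J         A
  init        1.035   0.03348   0.04232     4.393
  Δ          -1.022    0.3408    0.6815    0.3408
  eq        0.01274    0.3742    0.7238     4.734
  solve Keq expr → x = 0.3408; check Q = 4.4930e+05
Then change container volume by factor 2 (V_new/V_old).
Step 2:
                  D         G         J         A
  init     0.006368    0.1871    0.3619     2.367
  Δ       -0.001301 4.3380e-04 8.6761e-04 4.3380e-04
  eq       0.005067    0.1876    0.3628     2.367
  solve Keq expr → x = 4.3380e-04; check Q = 4.4930e+05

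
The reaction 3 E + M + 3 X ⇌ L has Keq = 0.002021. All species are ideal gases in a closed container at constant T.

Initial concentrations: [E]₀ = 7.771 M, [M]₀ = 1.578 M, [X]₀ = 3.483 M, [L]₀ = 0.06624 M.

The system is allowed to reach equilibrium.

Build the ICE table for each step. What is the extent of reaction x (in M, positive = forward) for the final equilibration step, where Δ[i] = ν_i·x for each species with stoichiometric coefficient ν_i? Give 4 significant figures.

Q₀ = 2.1170e-06 vs Keq = 0.002021 ⇒ Q<K, forward
Step 1:
                    E           M           X           L
  I             7.771       1.578       3.483     0.06624
  C            -2.131     -0.7104      -2.131      0.7104
  E              5.64      0.8676       1.352      0.7767
  solve Keq expr → x = 0.7104; check Q = 0.002021

x = 0.7104 M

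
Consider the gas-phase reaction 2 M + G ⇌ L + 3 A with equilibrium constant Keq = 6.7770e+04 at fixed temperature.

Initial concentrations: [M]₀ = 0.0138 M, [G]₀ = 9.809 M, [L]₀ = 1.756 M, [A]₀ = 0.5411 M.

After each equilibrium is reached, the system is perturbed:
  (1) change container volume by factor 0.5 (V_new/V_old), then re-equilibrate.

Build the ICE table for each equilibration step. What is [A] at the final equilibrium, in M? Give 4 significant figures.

[A]_eq = 1.121 M

Q₀ = 148.9 vs Keq = 6.7770e+04 ⇒ Q<K, forward
Step 1:
                   M          G          L          A
  Initial     0.0138      9.809      1.756     0.5411
  Change    -0.01312  -0.006558   0.006558    0.01967
  Equil   6.8402e-04      9.802      1.763     0.5608
  solve Keq expr → x = 0.006558; check Q = 6.7770e+04
Then change container volume by factor 0.5 (V_new/V_old).
Step 2:
                   M          G          L          A
  Initial   0.001368       19.6      3.525      1.122
  Change  5.6438e-04 2.8219e-04 -2.8219e-04 -8.4657e-04
  Equil     0.001932      19.61      3.525      1.121
  solve Keq expr → x = -2.8219e-04; check Q = 6.7770e+04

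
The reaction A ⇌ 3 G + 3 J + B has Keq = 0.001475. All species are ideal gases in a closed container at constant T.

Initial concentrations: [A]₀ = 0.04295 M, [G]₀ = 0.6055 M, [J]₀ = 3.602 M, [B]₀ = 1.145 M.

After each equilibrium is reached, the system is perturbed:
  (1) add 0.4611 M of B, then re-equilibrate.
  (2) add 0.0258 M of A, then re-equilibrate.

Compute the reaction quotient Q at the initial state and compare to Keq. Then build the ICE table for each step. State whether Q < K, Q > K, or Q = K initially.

Q₀ = 276.6 vs Keq = 0.001475 ⇒ Q>K, reverse
Step 1:
                  A         G         J         B
  init      0.04295    0.6055     3.602     1.145
  Δ          0.1939   -0.5818   -0.5818   -0.1939
  eq         0.2369   0.02371      3.02    0.9511
  solve Keq expr → x = -0.1939; check Q = 0.001475
Then add 0.4611 M of B.
Step 2:
                  A         G         J         B
  init       0.2369   0.02371      3.02     1.412
  Δ       9.5832e-04 -0.002875 -0.002875 -9.5832e-04
  eq         0.2378   0.02084     3.017     1.411
  solve Keq expr → x = -9.5832e-04; check Q = 0.001475
Then add 0.0258 M of A.
Step 3:
                  A         G         J         B
  init       0.2636   0.02084     3.017     1.411
  Δ       -2.3832e-04 7.1497e-04 7.1497e-04 2.3832e-04
  eq         0.2634   0.02155     3.018     1.411
  solve Keq expr → x = 2.3832e-04; check Q = 0.001475

Q₀ = 276.6; Q > K (proceeds reverse)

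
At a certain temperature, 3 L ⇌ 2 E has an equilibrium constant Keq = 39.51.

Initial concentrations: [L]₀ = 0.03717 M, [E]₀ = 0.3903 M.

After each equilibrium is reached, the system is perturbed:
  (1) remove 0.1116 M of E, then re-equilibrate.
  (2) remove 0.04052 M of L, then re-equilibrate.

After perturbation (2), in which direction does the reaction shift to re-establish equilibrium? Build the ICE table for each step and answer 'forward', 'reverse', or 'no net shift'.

Direction: reverse

Q₀ = 2966 vs Keq = 39.51 ⇒ Q>K, reverse
Step 1:
                    L           E
  init        0.03717      0.3903
  Δ             0.101    -0.06736
  eq           0.1382      0.3229
  solve Keq expr → x = -0.03368; check Q = 39.51
Then remove 0.1116 M of E.
Step 2:
                    L           E
  init         0.1382      0.2113
  Δ          -0.02798     0.01866
  eq           0.1102        0.23
  solve Keq expr → x = 0.009328; check Q = 39.51
Then remove 0.04052 M of L.
Step 3:
                    L           E
  init         0.0697        0.23
  Δ           0.03331     -0.0222
  eq            0.103      0.2078
  solve Keq expr → x = -0.0111; check Q = 39.51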